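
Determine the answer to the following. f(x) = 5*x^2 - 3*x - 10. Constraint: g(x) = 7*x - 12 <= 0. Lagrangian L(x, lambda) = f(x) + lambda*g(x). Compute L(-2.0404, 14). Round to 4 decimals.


Step 1: Evaluate f(x).
f(-2.0404) = 5*(-2.0404)^2 - 3*(-2.0404) - 10 = 16.9374
Step 2: Evaluate g(x).
g(-2.0404) = 7*-2.0404 - 12 = -26.2828
Step 3: Compute Lagrangian.
L = 16.9374 + 14*-26.2828 = -351.0218


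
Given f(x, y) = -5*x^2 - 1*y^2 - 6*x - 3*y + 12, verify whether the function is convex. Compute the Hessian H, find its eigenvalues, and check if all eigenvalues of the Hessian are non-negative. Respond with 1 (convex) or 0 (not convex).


The Hessian of f(x,y) = -5*x^2 - 1*y^2 - 6*x - 3*y + 12 is:
H = [[-10, 0], [0, -2]]
Trace = -10 - 2 = -12
Determinant = -10*-2 - (0)^2 = 20
Discriminant = (-12)^2 - 4*20 = 64.0
Eigenvalues: lambda_1 = -10.0, lambda_2 = -2.0
The function is not convex.

0


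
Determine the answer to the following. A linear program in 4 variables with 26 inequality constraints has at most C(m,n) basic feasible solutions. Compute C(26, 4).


Each vertex corresponds to some choice of n active constraints out of m, so the number of vertices is at most C(m, n) = m! / (n!(m-n)!).
m = 26, n = 4
Numerator: 26 * 25 * 24 * 23
Denominator: 4! = 24
C(26, 4) = 14950


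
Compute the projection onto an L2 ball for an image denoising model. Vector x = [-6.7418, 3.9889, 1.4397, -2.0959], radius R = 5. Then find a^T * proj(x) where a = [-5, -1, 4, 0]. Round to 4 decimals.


Step 1: Compute ||x|| (intermediates to 6 decimals).
||x|| = sqrt((-6.7418)^2 + 3.9889^2 + 1.4397^2 + (-2.0959)^2) = 8.23582
Step 2: Project.
Since ||x|| > R, scale = R/||x|| = 5/8.23582 = 0.607104, proj(x) = scale * x
proj(x) = [-4.092974, 2.421677, 0.874048, -1.272429]
Step 3: Dot product.
a^T * proj(x) = -5*(-4.092974) - 1*2.421677 + 4*0.874048 + 0*(-1.272429) = 21.5394


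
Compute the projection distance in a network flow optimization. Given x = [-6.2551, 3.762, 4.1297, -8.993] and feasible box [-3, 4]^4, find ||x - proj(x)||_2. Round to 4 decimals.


Project each component onto [-3, 4].
clip(-6.2551) = -3.0, clip(3.762) = 3.762, clip(4.1297) = 4.0, clip(-8.993) = -3.0
Projection = [-3.0, 3.762, 4.0, -3.0]
Squared diffs: [10.5957, 0.0, 0.0168, 35.916]
Distance = sqrt(46.5285) = 6.8212


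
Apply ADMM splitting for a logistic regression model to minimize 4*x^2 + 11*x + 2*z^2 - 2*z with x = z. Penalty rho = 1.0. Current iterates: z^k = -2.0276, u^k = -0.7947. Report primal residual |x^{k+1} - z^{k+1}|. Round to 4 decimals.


ADMM iteration with rho = 1.0, z^k = -2.0276, u^k = -0.7947
Step 1: x-update.
Minimize 4*x^2 + 11*x + (1.0/2)*(x + 2.0276 - 0.7947)^2
FOC: (2*4 + 1.0)*x = -11 + 1.0*(-2.0276 + 0.7947)
x^{k+1} = -1.3592
Step 2: z-update.
Minimize 2*z^2 - 2*z + (1.0/2)*(-1.3592 - z - 0.7947)^2
FOC: (2*2 + 1.0)*z = 2 + 1.0*(-1.3592 - 0.7947)
z^{k+1} = -0.0308
Step 3: u-update.
u^{k+1} = -0.7947 - 1.3592 + 0.0308 = -2.1231
Step 4: Primal residual = |-1.3592 + 0.0308| = 1.3284


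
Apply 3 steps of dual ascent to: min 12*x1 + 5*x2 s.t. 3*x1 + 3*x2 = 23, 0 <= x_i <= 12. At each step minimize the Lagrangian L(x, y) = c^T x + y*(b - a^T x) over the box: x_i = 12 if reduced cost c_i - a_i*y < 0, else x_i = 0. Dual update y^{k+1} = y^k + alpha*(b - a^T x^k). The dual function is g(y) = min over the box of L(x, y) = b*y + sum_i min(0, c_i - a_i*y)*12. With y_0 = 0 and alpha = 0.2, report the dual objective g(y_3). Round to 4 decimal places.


Dual ascent for LP: min 12*x1 + 5*x2, 3*x1 + 3*x2 = 23, 0 <= x_i <= 12
Step 1: y^k = 0.0, reduced costs: (12.0, 5.0)
  x^k = (0.0, 0.0), subgradient = b - a^T x = 23.0
  y^{k+1} = 0.0 + 0.2*23.0 = 4.6
Step 2: y^k = 4.6, reduced costs: (-1.8, -8.8)
  x^k = (12.0, 12.0), subgradient = b - a^T x = -49.0
  y^{k+1} = 4.6 + 0.2*-49.0 = -5.2
Step 3: y^k = -5.2, reduced costs: (27.6, 20.6)
  x^k = (0.0, 0.0), subgradient = b - a^T x = 23.0
  y^{k+1} = -5.2 + 0.2*23.0 = -0.6
Dual objective at y_3 = -0.6: reduced costs (13.8, 6.8), box minimizer x = (0.0, 0.0)
g(y_3) = b*y + (c1 - a1*y)*x1 + (c2 - a2*y)*x2 = 23*(-0.6) + 13.8*0.0 + 6.8*0.0 = -13.8 + 0.0 + 0.0 = -13.8


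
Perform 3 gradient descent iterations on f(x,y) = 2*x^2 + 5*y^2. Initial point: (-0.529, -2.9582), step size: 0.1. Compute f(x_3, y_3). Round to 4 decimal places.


Gradient descent on f(x,y) = 2*x^2 + 5*y^2.
Starting point: (-0.529, -2.9582), alpha = 0.1
Step 1: grad_x = 2*2*-0.529 = -2.116, grad_y = 2*5*-2.9582 = -29.582
  x_1 = -0.529 - 0.1*-2.116 = -0.3174
  y_1 = -2.9582 - 0.1*-29.582 = 0.0
Step 2: grad_x = 2*2*-0.3174 = -1.2696, grad_y = 2*5*0.0 = 0.0
  x_2 = -0.3174 - 0.1*-1.2696 = -0.1904
  y_2 = 0.0 - 0.1*0.0 = 0.0
Step 3: grad_x = 2*2*-0.1904 = -0.7618, grad_y = 2*5*0.0 = 0.0
  x_3 = -0.1904 - 0.1*-0.7618 = -0.1143
  y_3 = 0.0 - 0.1*0.0 = 0.0
f(-0.1143, 0.0) = 2*(-0.1143)^2 + 5*0.0^2 = 0.0261


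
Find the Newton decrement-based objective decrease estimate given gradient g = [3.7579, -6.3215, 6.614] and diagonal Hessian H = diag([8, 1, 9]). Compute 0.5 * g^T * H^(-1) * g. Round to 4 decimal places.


Step 1: H is diagonal, so H^(-1) * g = [0.4697, -6.3215, 0.7349].
Step 2: g^T H^(-1) g = sum_i g_i^2 / H_ii
  = (3.7579)^2/8 + (-6.3215)^2/1 + (6.614)^2/9
  = 1.7652 + 39.9614 + 4.8606 = 46.5871
Step 3: Objective decrease = 0.5 * g^T H^(-1) g = 23.2936


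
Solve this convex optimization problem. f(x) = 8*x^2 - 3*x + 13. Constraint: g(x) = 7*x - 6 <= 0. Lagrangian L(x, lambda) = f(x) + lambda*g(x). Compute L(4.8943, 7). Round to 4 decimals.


Step 1: Evaluate f(x).
f(4.8943) = 8*4.8943^2 - 3*4.8943 + 13 = 189.9505
Step 2: Evaluate g(x).
g(4.8943) = 7*4.8943 - 6 = 28.2601
Step 3: Compute Lagrangian.
L = 189.9505 + 7*28.2601 = 387.7712


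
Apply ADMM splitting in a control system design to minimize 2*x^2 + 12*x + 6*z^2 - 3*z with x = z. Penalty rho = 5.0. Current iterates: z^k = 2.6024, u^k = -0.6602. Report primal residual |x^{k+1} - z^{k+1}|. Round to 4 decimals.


ADMM iteration with rho = 5.0, z^k = 2.6024, u^k = -0.6602
Step 1: x-update.
Minimize 2*x^2 + 12*x + (5.0/2)*(x - 2.6024 - 0.6602)^2
FOC: (2*2 + 5.0)*x = -12 + 5.0*(2.6024 + 0.6602)
x^{k+1} = 0.4792
Step 2: z-update.
Minimize 6*z^2 - 3*z + (5.0/2)*(0.4792 - z - 0.6602)^2
FOC: (2*6 + 5.0)*z = 3 + 5.0*(0.4792 - 0.6602)
z^{k+1} = 0.1232
Step 3: u-update.
u^{k+1} = -0.6602 + 0.4792 - 0.1232 = -0.3042
Step 4: Primal residual = |0.4792 - 0.1232| = 0.356


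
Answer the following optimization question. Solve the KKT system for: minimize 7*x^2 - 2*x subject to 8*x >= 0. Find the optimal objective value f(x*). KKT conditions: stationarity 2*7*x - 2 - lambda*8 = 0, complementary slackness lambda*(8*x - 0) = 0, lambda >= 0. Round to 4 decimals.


Step 1: Try lambda = 0 (constraint inactive).
Stationarity: 2*7*x - 2 = 0
x* = 2/(2*7) = 1/7 = 0.1429 (rounded; the exact value 1/7 is used below)
Check constraint: 8*0.1429 = 1.1432 >= 0 -- satisfied.
Step 2: Compute optimal value.
f(x*) = 7*(1/7)^2 - 2*(1/7) = -0.1429


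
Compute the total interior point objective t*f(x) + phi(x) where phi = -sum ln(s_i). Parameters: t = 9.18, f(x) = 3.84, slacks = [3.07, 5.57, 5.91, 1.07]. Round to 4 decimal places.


Step 1: Compute log-barrier.
ln values: [1.1217, 1.7174, 1.7766, 0.0677]
phi = -(1.1217 + 1.7174 + 1.7766 + 0.0677) = -4.6834
Step 2: Compute augmented objective.
t*f(x) = 9.18*3.84 = 35.2512
Total = 35.2512 - 4.6834 = 30.5678


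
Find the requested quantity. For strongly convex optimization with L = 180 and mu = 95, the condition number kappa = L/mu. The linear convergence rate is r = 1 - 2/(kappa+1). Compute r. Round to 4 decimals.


Step 1: Compute the condition number.
kappa = L/mu = 180/95 = 1.8947
Step 2: Compute the convergence rate.
r = 1 - 2/(kappa + 1) = 1 - 2*mu/(L + mu) = (L - mu)/(L + mu) = 85/275 = 0.3091


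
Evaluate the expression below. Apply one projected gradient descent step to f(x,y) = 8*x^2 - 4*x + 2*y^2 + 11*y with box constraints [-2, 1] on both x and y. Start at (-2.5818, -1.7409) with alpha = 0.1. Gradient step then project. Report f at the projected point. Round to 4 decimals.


Step 1: Compute gradient at (-2.5818, -1.7409).
grad_x = 2*8*-2.5818 - 4 = -45.3088
grad_y = 2*2*-1.7409 + 11 = 4.0364
Step 2: Gradient step.
x_raw = -2.5818 - 0.1*-45.3088 = 1.9491
y_raw = -1.7409 - 0.1*4.0364 = -2.1445
Step 3: Project onto [-2, 1].
x_proj = clip(1.9491) = 1.0
y_proj = clip(-2.1445) = -2.0
Step 4: Evaluate f.
f(1.0, -2.0) = -10.0


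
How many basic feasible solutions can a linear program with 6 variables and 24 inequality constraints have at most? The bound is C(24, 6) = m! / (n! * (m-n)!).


Each vertex corresponds to some choice of n active constraints out of m, so the number of vertices is at most C(m, n) = m! / (n!(m-n)!).
m = 24, n = 6
Numerator: 24 * 23 * 22 * 21 * 20 * 19
Denominator: 6! = 720
C(24, 6) = 134596


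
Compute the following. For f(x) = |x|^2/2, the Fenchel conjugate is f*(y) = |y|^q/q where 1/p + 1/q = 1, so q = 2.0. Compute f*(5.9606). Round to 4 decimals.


The conjugate exponent q satisfies 1/p + 1/q = 1.
p = 2, so q = 2/(2 - 1) = 2.0
|y|^q = 5.9606^2.0 = 35.5288
f*(5.9606) = 35.5288 / 2.0 = 17.7644


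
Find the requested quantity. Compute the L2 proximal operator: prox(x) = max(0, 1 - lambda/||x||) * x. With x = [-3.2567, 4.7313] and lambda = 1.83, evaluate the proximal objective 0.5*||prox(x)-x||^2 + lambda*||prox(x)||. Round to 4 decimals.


Step 1: Compute ||x||.
||x|| = 5.7438
Step 2: Compute scaling factor.
scale = max(0, 1 - 1.83/5.7438) = 0.6814
Step 3: prox(x) = [-2.2191, 3.2239]
||prox(x)|| = 3.9138
Step 4: Proximal objective.
0.5*||prox-x||^2 = 1.6745
lambda*||prox|| = 7.1623
Total = 8.8367


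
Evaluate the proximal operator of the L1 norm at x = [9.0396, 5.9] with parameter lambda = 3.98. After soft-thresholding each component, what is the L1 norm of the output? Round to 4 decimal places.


Soft-thresholding with lambda = 3.98:
prox(9.0396) = sign(9.0396)*max(|9.0396| - 3.98, 0) = 5.0596
prox(5.9) = sign(5.9)*max(|5.9| - 3.98, 0) = 1.92
prox(x) = [5.0596, 1.92]
||prox(x)||_1 = 5.0596 + 1.92 = 6.9796


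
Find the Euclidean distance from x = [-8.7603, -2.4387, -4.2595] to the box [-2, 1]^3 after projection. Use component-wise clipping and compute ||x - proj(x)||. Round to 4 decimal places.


Project each component onto [-2, 1].
clip(-8.7603) = -2.0, clip(-2.4387) = -2.0, clip(-4.2595) = -2.0
Projection = [-2.0, -2.0, -2.0]
Squared diffs: [45.7017, 0.1925, 5.1053]
Distance = sqrt(50.9995) = 7.1414


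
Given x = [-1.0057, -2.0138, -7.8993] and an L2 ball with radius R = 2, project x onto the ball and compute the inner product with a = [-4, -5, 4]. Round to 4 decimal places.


Step 1: Compute ||x|| (intermediates to 6 decimals).
||x|| = sqrt((-1.0057)^2 + (-2.0138)^2 + (-7.8993)^2) = 8.213755
Step 2: Project.
Since ||x|| > R, scale = R/||x|| = 2/8.213755 = 0.243494, proj(x) = scale * x
proj(x) = [-0.244882, -0.490348, -1.923432]
Step 3: Dot product.
a^T * proj(x) = -4*(-0.244882) - 5*(-0.490348) + 4*(-1.923432) = -4.2625


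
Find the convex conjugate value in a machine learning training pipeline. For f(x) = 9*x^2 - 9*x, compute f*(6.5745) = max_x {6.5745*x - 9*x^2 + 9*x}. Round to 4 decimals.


f*(y) = sup_x {y*x - a*x^2 - b*x} = sup_x {(y-b)*x - a*x^2}
FOC: (y - b) - 2a*x = 0 => x* = (y - b)/(2a)
x* = (6.5745 + 9)/(2*9) = 0.8653
f*(6.5745) = (y-b)^2/(4a) = (6.5745 + 9)^2/(4*9)
= 242.5651/36 = 6.7379


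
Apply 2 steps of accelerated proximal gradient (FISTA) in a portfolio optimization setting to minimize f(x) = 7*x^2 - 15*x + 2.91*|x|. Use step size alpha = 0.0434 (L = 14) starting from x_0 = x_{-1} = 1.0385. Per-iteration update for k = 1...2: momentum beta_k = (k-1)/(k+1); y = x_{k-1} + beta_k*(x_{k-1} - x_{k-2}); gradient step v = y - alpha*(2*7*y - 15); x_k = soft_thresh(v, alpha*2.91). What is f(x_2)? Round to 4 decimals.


FISTA on f(x) = 7*x^2 - 15*x + 2.91*|x|
L = 14, alpha = 0.0434
Iteration 1: beta = 0.0, y = 1.0385 + 0.0*(1.0385 - 1.0385) = 1.0385
  grad(y) = -0.461, v = y - alpha*grad = 1.0585
  prox(v) = soft_thresh(1.0585, 0.1263) = 0.9322
Iteration 2: beta = 0.3333, y = 0.9322 + 0.3333*(0.9322 - 1.0385) = 0.8968
  grad(y) = -2.445, v = y - alpha*grad = 1.0029
  prox(v) = soft_thresh(1.0029, 0.1263) = 0.8766
f(x_2) = 7*0.8766^2 - 15*0.8766 + 2.91*|0.8766| = -5.2191


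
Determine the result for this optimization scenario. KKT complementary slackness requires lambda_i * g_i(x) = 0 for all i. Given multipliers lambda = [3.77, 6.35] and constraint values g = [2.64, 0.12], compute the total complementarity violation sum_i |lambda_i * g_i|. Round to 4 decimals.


KKT complementary slackness check:
lambda_1 * g_1 = 3.77 * 2.64 = 9.9528
lambda_2 * g_2 = 6.35 * 0.12 = 0.762
Total violation = 9.9528 + 0.762 = 10.7148


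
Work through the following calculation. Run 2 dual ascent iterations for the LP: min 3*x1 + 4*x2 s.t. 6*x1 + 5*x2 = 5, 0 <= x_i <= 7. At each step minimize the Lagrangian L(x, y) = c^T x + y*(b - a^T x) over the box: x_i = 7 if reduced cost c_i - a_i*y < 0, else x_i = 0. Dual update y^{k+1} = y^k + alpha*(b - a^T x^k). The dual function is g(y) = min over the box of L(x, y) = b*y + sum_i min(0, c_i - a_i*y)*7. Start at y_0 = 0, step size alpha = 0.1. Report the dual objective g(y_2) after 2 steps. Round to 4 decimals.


Dual ascent for LP: min 3*x1 + 4*x2, 6*x1 + 5*x2 = 5, 0 <= x_i <= 7
Step 1: y^k = 0.0, reduced costs: (3.0, 4.0)
  x^k = (0.0, 0.0), subgradient = b - a^T x = 5.0
  y^{k+1} = 0.0 + 0.1*5.0 = 0.5
Step 2: y^k = 0.5, reduced costs: (0.0, 1.5)
  x^k = (0.0, 0.0), subgradient = b - a^T x = 5.0
  y^{k+1} = 0.5 + 0.1*5.0 = 1.0
Dual objective at y_2 = 1.0: reduced costs (-3.0, -1.0), box minimizer x = (7.0, 7.0)
g(y_2) = b*y + (c1 - a1*y)*x1 + (c2 - a2*y)*x2 = 5*1.0 + (-3.0)*7.0 + (-1.0)*7.0 = 5.0 - 21.0 - 7.0 = -23.0


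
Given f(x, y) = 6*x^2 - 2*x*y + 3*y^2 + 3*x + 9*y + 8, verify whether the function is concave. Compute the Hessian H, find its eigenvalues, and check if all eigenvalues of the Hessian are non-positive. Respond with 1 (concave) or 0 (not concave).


The Hessian of f(x,y) = 6*x^2 - 2*x*y + 3*y^2 + 3*x + 9*y + 8 is:
H = [[12, -2], [-2, 6]]
Trace = 12 + 6 = 18
Determinant = 12*6 - (-2)^2 = 68
Discriminant = (18)^2 - 4*68 = 52.0
Eigenvalues: lambda_1 = 5.3944, lambda_2 = 12.6056
The function is not concave.

0


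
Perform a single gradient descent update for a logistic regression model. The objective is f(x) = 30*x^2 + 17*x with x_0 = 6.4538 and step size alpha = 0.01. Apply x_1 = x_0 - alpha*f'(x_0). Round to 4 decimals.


We compute the gradient at x_0 and apply the update.
f'(x) = 60*x + 17
f'(6.4538) = 60*6.4538 + 17 = 404.228
x_1 = 6.4538 - 0.01*404.228 = 2.4115


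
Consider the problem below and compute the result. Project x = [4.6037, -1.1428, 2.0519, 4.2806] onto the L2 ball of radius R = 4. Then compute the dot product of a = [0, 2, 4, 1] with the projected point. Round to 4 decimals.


Step 1: Compute ||x|| (intermediates to 6 decimals).
||x|| = sqrt(4.6037^2 + (-1.1428)^2 + 2.0519^2 + 4.2806^2) = 6.710728
Step 2: Project.
Since ||x|| > R, scale = R/||x|| = 4/6.710728 = 0.596061, proj(x) = scale * x
proj(x) = [2.744086, -0.681179, 1.223058, 2.551499]
Step 3: Dot product.
a^T * proj(x) = 0*2.744086 + 2*(-0.681179) + 4*1.223058 + 1*2.551499 = 6.0814


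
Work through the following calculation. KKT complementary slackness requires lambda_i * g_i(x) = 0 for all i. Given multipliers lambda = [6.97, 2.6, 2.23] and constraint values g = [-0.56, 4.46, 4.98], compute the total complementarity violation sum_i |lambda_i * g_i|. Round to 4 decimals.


KKT complementary slackness check:
lambda_1 * g_1 = 6.97 * -0.56 = -3.9032
lambda_2 * g_2 = 2.6 * 4.46 = 11.596
lambda_3 * g_3 = 2.23 * 4.98 = 11.1054
Total violation = 3.9032 + 11.596 + 11.1054 = 26.6046


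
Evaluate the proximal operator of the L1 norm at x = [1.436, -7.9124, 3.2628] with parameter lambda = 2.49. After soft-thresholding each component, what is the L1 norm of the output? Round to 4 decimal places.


Soft-thresholding with lambda = 2.49:
prox(1.436) = sign(1.436)*max(|1.436| - 2.49, 0) = 0.0
prox(-7.9124) = sign(-7.9124)*max(|-7.9124| - 2.49, 0) = -5.4224
prox(3.2628) = sign(3.2628)*max(|3.2628| - 2.49, 0) = 0.7728
prox(x) = [0.0, -5.4224, 0.7728]
||prox(x)||_1 = 0.0 + 5.4224 + 0.7728 = 6.1952


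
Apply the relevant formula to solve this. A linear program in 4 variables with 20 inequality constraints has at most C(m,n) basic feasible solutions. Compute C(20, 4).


Each vertex corresponds to some choice of n active constraints out of m, so the number of vertices is at most C(m, n) = m! / (n!(m-n)!).
m = 20, n = 4
Numerator: 20 * 19 * 18 * 17
Denominator: 4! = 24
C(20, 4) = 4845


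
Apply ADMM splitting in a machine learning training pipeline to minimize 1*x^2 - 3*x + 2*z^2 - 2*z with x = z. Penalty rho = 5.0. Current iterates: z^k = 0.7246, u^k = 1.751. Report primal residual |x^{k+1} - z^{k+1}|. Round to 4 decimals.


ADMM iteration with rho = 5.0, z^k = 0.7246, u^k = 1.751
Step 1: x-update.
Minimize 1*x^2 - 3*x + (5.0/2)*(x - 0.7246 + 1.751)^2
FOC: (2*1 + 5.0)*x = 3 + 5.0*(0.7246 - 1.751)
x^{k+1} = -0.3046
Step 2: z-update.
Minimize 2*z^2 - 2*z + (5.0/2)*(-0.3046 - z + 1.751)^2
FOC: (2*2 + 5.0)*z = 2 + 5.0*(-0.3046 + 1.751)
z^{k+1} = 1.0258
Step 3: u-update.
u^{k+1} = 1.751 - 0.3046 - 1.0258 = 0.4206
Step 4: Primal residual = |-0.3046 - 1.0258| = 1.3304


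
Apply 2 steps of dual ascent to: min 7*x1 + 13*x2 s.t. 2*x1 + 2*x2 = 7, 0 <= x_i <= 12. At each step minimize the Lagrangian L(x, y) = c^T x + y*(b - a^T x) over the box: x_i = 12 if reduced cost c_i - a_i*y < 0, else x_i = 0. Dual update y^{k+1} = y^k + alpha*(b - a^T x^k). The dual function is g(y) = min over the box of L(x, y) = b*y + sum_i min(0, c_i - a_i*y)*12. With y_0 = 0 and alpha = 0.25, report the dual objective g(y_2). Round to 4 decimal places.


Dual ascent for LP: min 7*x1 + 13*x2, 2*x1 + 2*x2 = 7, 0 <= x_i <= 12
Step 1: y^k = 0.0, reduced costs: (7.0, 13.0)
  x^k = (0.0, 0.0), subgradient = b - a^T x = 7.0
  y^{k+1} = 0.0 + 0.25*7.0 = 1.75
Step 2: y^k = 1.75, reduced costs: (3.5, 9.5)
  x^k = (0.0, 0.0), subgradient = b - a^T x = 7.0
  y^{k+1} = 1.75 + 0.25*7.0 = 3.5
Dual objective at y_2 = 3.5: reduced costs (0.0, 6.0), box minimizer x = (0.0, 0.0)
g(y_2) = b*y + (c1 - a1*y)*x1 + (c2 - a2*y)*x2 = 7*3.5 + 0.0*0.0 + 6.0*0.0 = 24.5 + 0.0 + 0.0 = 24.5


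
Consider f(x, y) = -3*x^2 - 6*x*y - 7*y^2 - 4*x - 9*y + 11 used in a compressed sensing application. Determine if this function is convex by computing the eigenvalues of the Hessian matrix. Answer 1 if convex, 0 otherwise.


The Hessian of f(x,y) = -3*x^2 - 6*x*y - 7*y^2 - 4*x - 9*y + 11 is:
H = [[-6, -6], [-6, -14]]
Trace = -6 - 14 = -20
Determinant = -6*-14 - (-6)^2 = 48
Discriminant = (-20)^2 - 4*48 = 208.0
Eigenvalues: lambda_1 = -17.2111, lambda_2 = -2.7889
The function is not convex.

0


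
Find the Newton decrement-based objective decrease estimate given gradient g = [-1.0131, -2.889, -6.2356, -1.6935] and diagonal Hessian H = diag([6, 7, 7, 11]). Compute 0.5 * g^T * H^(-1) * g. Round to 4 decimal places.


Step 1: H is diagonal, so H^(-1) * g = [-0.1689, -0.4127, -0.8908, -0.154].
Step 2: g^T H^(-1) g = sum_i g_i^2 / H_ii
  = (-1.0131)^2/6 + (-2.889)^2/7 + (-6.2356)^2/7 + (-1.6935)^2/11
  = 0.1711 + 1.1923 + 5.5547 + 0.2607 = 7.1788
Step 3: Objective decrease = 0.5 * g^T H^(-1) g = 3.5894


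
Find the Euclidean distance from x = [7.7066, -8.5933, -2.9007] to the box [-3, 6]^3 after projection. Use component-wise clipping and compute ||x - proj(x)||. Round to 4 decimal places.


Project each component onto [-3, 6].
clip(7.7066) = 6.0, clip(-8.5933) = -3.0, clip(-2.9007) = -2.9007
Projection = [6.0, -3.0, -2.9007]
Squared diffs: [2.9125, 31.285, 0.0]
Distance = sqrt(34.1975) = 5.8479


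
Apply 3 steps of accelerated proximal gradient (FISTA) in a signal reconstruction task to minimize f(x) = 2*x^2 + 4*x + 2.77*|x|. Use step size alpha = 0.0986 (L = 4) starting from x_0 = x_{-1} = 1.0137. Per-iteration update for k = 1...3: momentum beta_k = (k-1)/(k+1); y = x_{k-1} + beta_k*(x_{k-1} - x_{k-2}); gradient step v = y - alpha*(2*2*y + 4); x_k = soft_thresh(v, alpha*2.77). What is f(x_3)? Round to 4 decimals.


FISTA on f(x) = 2*x^2 + 4*x + 2.77*|x|
L = 4, alpha = 0.0986
Iteration 1: beta = 0.0, y = 1.0137 + 0.0*(1.0137 - 1.0137) = 1.0137
  grad(y) = 8.0548, v = y - alpha*grad = 0.2195
  prox(v) = soft_thresh(0.2195, 0.2731) = 0.0
Iteration 2: beta = 0.3333, y = 0.0 + 0.3333*(0.0 - 1.0137) = -0.3379
  grad(y) = 2.6484, v = y - alpha*grad = -0.599
  prox(v) = soft_thresh(-0.599, 0.2731) = -0.3259
Iteration 3: beta = 0.5, y = -0.3259 + 0.5*(-0.3259 - 0.0) = -0.4889
  grad(y) = 2.0445, v = y - alpha*grad = -0.6905
  prox(v) = soft_thresh(-0.6905, 0.2731) = -0.4173
f(x_3) = 2*(-0.4173)^2 + 4*(-0.4173) + 2.77*|-0.4173| = -0.165


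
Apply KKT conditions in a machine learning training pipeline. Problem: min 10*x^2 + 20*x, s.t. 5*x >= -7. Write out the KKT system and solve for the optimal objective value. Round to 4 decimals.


Step 1: Try lambda = 0 (constraint inactive).
Stationarity: 2*10*x + 20 = 0
x* = -20/(2*10) = -1.0
Check constraint: 5*-1.0 = -5.0 >= -7 -- satisfied.
Step 2: Compute optimal value.
f(x*) = 10*(-1.0)^2 + 20*(-1.0) = -10.0


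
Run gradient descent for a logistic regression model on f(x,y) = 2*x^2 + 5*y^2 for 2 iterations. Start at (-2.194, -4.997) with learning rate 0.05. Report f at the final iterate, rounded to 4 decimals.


Gradient descent on f(x,y) = 2*x^2 + 5*y^2.
Starting point: (-2.194, -4.997), alpha = 0.05
Step 1: grad_x = 2*2*-2.194 = -8.776, grad_y = 2*5*-4.997 = -49.97
  x_1 = -2.194 - 0.05*-8.776 = -1.7552
  y_1 = -4.997 - 0.05*-49.97 = -2.4985
Step 2: grad_x = 2*2*-1.7552 = -7.0208, grad_y = 2*5*-2.4985 = -24.985
  x_2 = -1.7552 - 0.05*-7.0208 = -1.4042
  y_2 = -2.4985 - 0.05*-24.985 = -1.2493
f(-1.4042, -1.2493) = 2*(-1.4042)^2 + 5*(-1.2493)^2 = 11.7465


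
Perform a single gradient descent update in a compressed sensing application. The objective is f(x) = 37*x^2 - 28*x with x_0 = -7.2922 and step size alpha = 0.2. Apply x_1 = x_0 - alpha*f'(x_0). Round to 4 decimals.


We compute the gradient at x_0 and apply the update.
f'(x) = 74*x - 28
f'(-7.2922) = 74*-7.2922 - 28 = -567.6228
x_1 = -7.2922 - 0.2*-567.6228 = 106.2324


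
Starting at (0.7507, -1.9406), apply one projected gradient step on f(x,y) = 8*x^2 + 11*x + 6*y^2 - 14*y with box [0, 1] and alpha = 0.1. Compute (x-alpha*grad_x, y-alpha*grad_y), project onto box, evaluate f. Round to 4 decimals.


Step 1: Compute gradient at (0.7507, -1.9406).
grad_x = 2*8*0.7507 + 11 = 23.0112
grad_y = 2*6*-1.9406 - 14 = -37.2872
Step 2: Gradient step.
x_raw = 0.7507 - 0.1*23.0112 = -1.5504
y_raw = -1.9406 - 0.1*-37.2872 = 1.7881
Step 3: Project onto [0, 1].
x_proj = clip(-1.5504) = 0.0
y_proj = clip(1.7881) = 1.0
Step 4: Evaluate f.
f(0.0, 1.0) = -8.0


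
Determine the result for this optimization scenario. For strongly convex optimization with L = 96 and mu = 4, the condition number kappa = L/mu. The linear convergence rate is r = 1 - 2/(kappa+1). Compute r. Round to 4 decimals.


Step 1: Compute the condition number.
kappa = L/mu = 96/4 = 24.0
Step 2: Compute the convergence rate.
r = 1 - 2/(kappa + 1) = 1 - 2*mu/(L + mu) = (L - mu)/(L + mu) = 92/100 = 0.92


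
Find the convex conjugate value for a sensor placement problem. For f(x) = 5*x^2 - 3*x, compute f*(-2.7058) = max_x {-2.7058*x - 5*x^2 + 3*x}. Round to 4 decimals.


f*(y) = sup_x {y*x - a*x^2 - b*x} = sup_x {(y-b)*x - a*x^2}
FOC: (y - b) - 2a*x = 0 => x* = (y - b)/(2a)
x* = (-2.7058 + 3)/(2*5) = 0.0294
f*(-2.7058) = (y-b)^2/(4a) = (-2.7058 + 3)^2/(4*5)
= 0.0866/20 = 0.0043


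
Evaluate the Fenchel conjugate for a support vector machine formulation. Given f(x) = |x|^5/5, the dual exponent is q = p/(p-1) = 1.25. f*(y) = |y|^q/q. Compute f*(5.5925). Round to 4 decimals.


The conjugate exponent q satisfies 1/p + 1/q = 1.
p = 5, so q = 5/(5 - 1) = 1.25
|y|^q = 5.5925^1.25 = 8.6002
f*(5.5925) = 8.6002 / 1.25 = 6.8801


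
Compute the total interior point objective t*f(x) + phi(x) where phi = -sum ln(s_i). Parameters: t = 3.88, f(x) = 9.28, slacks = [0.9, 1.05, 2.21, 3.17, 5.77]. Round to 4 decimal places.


Step 1: Compute log-barrier.
ln values: [-0.1054, 0.0488, 0.793, 1.1537, 1.7527]
phi = -(-0.1054 + 0.0488 + 0.793 + 1.1537 + 1.7527) = -3.6428
Step 2: Compute augmented objective.
t*f(x) = 3.88*9.28 = 36.0064
Total = 36.0064 - 3.6428 = 32.3636


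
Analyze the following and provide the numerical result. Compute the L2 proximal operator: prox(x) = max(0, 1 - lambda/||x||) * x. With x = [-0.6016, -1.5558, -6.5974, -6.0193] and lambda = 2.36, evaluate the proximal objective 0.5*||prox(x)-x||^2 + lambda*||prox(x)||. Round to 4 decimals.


Step 1: Compute ||x||.
||x|| = 9.0852
Step 2: Compute scaling factor.
scale = max(0, 1 - 2.36/9.0852) = 0.7402
Step 3: prox(x) = [-0.4453, -1.1517, -4.8836, -4.4557]
||prox(x)|| = 6.7252
Step 4: Proximal objective.
0.5*||prox-x||^2 = 2.7848
lambda*||prox|| = 15.8715
Total = 18.6562


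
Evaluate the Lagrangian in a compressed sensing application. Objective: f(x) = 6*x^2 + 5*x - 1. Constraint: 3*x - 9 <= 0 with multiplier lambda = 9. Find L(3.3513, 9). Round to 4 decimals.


Step 1: Evaluate f(x).
f(3.3513) = 6*3.3513^2 + 5*3.3513 - 1 = 83.1438
Step 2: Evaluate g(x).
g(3.3513) = 3*3.3513 - 9 = 1.0539
Step 3: Compute Lagrangian.
L = 83.1438 + 9*1.0539 = 92.6289


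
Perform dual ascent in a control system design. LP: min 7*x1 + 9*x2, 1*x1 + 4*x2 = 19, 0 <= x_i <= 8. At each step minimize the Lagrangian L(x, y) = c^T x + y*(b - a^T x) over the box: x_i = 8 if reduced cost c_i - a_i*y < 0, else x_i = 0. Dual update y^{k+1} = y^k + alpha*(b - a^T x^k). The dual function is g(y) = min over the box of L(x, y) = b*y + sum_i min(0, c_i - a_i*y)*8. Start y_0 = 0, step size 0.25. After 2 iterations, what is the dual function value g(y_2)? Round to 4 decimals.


Dual ascent for LP: min 7*x1 + 9*x2, 1*x1 + 4*x2 = 19, 0 <= x_i <= 8
Step 1: y^k = 0.0, reduced costs: (7.0, 9.0)
  x^k = (0.0, 0.0), subgradient = b - a^T x = 19.0
  y^{k+1} = 0.0 + 0.25*19.0 = 4.75
Step 2: y^k = 4.75, reduced costs: (2.25, -10.0)
  x^k = (0.0, 8.0), subgradient = b - a^T x = -13.0
  y^{k+1} = 4.75 + 0.25*-13.0 = 1.5
Dual objective at y_2 = 1.5: reduced costs (5.5, 3.0), box minimizer x = (0.0, 0.0)
g(y_2) = b*y + (c1 - a1*y)*x1 + (c2 - a2*y)*x2 = 19*1.5 + 5.5*0.0 + 3.0*0.0 = 28.5 + 0.0 + 0.0 = 28.5


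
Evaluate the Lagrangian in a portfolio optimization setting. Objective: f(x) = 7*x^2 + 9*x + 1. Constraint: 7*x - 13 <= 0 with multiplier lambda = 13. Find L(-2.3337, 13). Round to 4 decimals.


Step 1: Evaluate f(x).
f(-2.3337) = 7*(-2.3337)^2 + 9*(-2.3337) + 1 = 18.1198
Step 2: Evaluate g(x).
g(-2.3337) = 7*-2.3337 - 13 = -29.3359
Step 3: Compute Lagrangian.
L = 18.1198 + 13*-29.3359 = -363.2469


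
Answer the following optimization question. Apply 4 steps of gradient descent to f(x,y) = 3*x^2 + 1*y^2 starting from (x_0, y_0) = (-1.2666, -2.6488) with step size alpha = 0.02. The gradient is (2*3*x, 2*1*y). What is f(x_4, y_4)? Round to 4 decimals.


Gradient descent on f(x,y) = 3*x^2 + 1*y^2.
Starting point: (-1.2666, -2.6488), alpha = 0.02
Step 1: grad_x = 2*3*-1.2666 = -7.5996, grad_y = 2*1*-2.6488 = -5.2976
  x_1 = -1.2666 - 0.02*-7.5996 = -1.1146
  y_1 = -2.6488 - 0.02*-5.2976 = -2.5428
Step 2: grad_x = 2*3*-1.1146 = -6.6876, grad_y = 2*1*-2.5428 = -5.0857
  x_2 = -1.1146 - 0.02*-6.6876 = -0.9809
  y_2 = -2.5428 - 0.02*-5.0857 = -2.4411
Step 3: grad_x = 2*3*-0.9809 = -5.8851, grad_y = 2*1*-2.4411 = -4.8823
  x_3 = -0.9809 - 0.02*-5.8851 = -0.8632
  y_3 = -2.4411 - 0.02*-4.8823 = -2.3435
Step 4: grad_x = 2*3*-0.8632 = -5.1789, grad_y = 2*1*-2.3435 = -4.687
  x_4 = -0.8632 - 0.02*-5.1789 = -0.7596
  y_4 = -2.3435 - 0.02*-4.687 = -2.2497
f(-0.7596, -2.2497) = 3*(-0.7596)^2 + 1*(-2.2497)^2 = 6.7922


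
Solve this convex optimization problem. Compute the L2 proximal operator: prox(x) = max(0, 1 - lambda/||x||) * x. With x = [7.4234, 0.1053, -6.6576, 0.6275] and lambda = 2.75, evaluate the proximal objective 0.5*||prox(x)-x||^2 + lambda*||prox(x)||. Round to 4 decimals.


Step 1: Compute ||x||.
||x|| = 9.9918
Step 2: Compute scaling factor.
scale = max(0, 1 - 2.75/9.9918) = 0.7248
Step 3: prox(x) = [5.3803, 0.0763, -4.8253, 0.4548]
||prox(x)|| = 7.2418
Step 4: Proximal objective.
0.5*||prox-x||^2 = 3.7813
lambda*||prox|| = 19.915
Total = 23.6961


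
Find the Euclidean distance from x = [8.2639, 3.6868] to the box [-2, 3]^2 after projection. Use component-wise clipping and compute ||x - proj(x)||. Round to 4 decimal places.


Project each component onto [-2, 3].
clip(8.2639) = 3.0, clip(3.6868) = 3.0
Projection = [3.0, 3.0]
Squared diffs: [27.7086, 0.4717]
Distance = sqrt(28.1803) = 5.3085


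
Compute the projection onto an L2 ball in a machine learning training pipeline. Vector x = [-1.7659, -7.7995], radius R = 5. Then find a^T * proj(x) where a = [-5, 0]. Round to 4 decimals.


Step 1: Compute ||x|| (intermediates to 6 decimals).
||x|| = sqrt((-1.7659)^2 + (-7.7995)^2) = 7.996912
Step 2: Project.
Since ||x|| > R, scale = R/||x|| = 5/7.996912 = 0.625241, proj(x) = scale * x
proj(x) = [-1.104113, -4.876567]
Step 3: Dot product.
a^T * proj(x) = -5*(-1.104113) + 0*(-4.876567) = 5.5206


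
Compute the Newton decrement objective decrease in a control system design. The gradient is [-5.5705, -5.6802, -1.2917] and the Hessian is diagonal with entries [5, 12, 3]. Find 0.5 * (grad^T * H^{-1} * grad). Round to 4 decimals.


Step 1: H is diagonal, so H^(-1) * g = [-1.1141, -0.4734, -0.4306].
Step 2: g^T H^(-1) g = sum_i g_i^2 / H_ii
  = (-5.5705)^2/5 + (-5.6802)^2/12 + (-1.2917)^2/3
  = 6.2061 + 2.6887 + 0.5562 = 9.451
Step 3: Objective decrease = 0.5 * g^T H^(-1) g = 4.7255


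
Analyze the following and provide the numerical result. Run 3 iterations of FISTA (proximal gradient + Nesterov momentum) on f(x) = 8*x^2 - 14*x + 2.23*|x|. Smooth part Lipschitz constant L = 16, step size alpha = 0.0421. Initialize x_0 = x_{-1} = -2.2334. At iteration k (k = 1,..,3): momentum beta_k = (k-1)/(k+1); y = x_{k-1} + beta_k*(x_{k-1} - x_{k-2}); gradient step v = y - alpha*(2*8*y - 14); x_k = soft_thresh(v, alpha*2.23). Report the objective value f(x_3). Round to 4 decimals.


FISTA on f(x) = 8*x^2 - 14*x + 2.23*|x|
L = 16, alpha = 0.0421
Iteration 1: beta = 0.0, y = -2.2334 + 0.0*(-2.2334 + 2.2334) = -2.2334
  grad(y) = -49.7344, v = y - alpha*grad = -0.1396
  prox(v) = soft_thresh(-0.1396, 0.0939) = -0.0457
Iteration 2: beta = 0.3333, y = -0.0457 + 0.3333*(-0.0457 + 2.2334) = 0.6835
  grad(y) = -3.0634, v = y - alpha*grad = 0.8125
  prox(v) = soft_thresh(0.8125, 0.0939) = 0.7186
Iteration 3: beta = 0.5, y = 0.7186 + 0.5*(0.7186 + 0.0457) = 1.1008
  grad(y) = 3.6125, v = y - alpha*grad = 0.9487
  prox(v) = soft_thresh(0.9487, 0.0939) = 0.8548
f(x_3) = 8*0.8548^2 - 14*0.8548 + 2.23*|0.8548| = -4.2155


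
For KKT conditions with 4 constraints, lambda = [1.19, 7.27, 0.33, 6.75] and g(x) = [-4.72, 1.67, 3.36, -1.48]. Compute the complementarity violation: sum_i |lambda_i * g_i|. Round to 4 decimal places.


KKT complementary slackness check:
lambda_1 * g_1 = 1.19 * -4.72 = -5.6168
lambda_2 * g_2 = 7.27 * 1.67 = 12.1409
lambda_3 * g_3 = 0.33 * 3.36 = 1.1088
lambda_4 * g_4 = 6.75 * -1.48 = -9.99
Total violation = 5.6168 + 12.1409 + 1.1088 + 9.99 = 28.8565


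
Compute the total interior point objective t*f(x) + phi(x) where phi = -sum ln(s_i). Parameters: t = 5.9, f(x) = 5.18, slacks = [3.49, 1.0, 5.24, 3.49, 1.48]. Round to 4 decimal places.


Step 1: Compute log-barrier.
ln values: [1.2499, 0.0, 1.6563, 1.2499, 0.392]
phi = -(1.2499 + 0.0 + 1.6563 + 1.2499 + 0.392) = -4.5482
Step 2: Compute augmented objective.
t*f(x) = 5.9*5.18 = 30.562
Total = 30.562 - 4.5482 = 26.0138


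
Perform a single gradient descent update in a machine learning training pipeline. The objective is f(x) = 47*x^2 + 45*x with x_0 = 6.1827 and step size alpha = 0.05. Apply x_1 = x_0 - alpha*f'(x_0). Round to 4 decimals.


We compute the gradient at x_0 and apply the update.
f'(x) = 94*x + 45
f'(6.1827) = 94*6.1827 + 45 = 626.1738
x_1 = 6.1827 - 0.05*626.1738 = -25.126


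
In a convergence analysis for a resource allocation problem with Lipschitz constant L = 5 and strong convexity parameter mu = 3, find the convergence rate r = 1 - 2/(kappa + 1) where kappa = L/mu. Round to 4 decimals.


Step 1: Compute the condition number.
kappa = L/mu = 5/3 = 1.6667
Step 2: Compute the convergence rate.
r = 1 - 2/(kappa + 1) = 1 - 2*mu/(L + mu) = (L - mu)/(L + mu) = 2/8 = 0.25


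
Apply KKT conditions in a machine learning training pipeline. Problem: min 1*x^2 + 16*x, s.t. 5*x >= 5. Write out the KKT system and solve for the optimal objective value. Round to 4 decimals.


Step 1: Try lambda = 0 (constraint inactive).
x_unc = -16/(2*1) = -8.0
Check: 5*-8.0 = -40.0 < 5 -- violated!
Step 2: Constraint must be active: 5*x = 5
x* = 5/5 = 1.0
lambda = (2*1*1.0 + 16)/5 = 3.6
Step 3: Compute optimal value.
f(x*) = 1*1.0^2 + 16*1.0 = 17.0


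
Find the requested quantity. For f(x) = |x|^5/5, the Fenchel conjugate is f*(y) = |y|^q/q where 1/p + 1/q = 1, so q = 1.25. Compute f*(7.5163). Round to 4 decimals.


The conjugate exponent q satisfies 1/p + 1/q = 1.
p = 5, so q = 5/(5 - 1) = 1.25
|y|^q = 7.5163^1.25 = 12.4453
f*(7.5163) = 12.4453 / 1.25 = 9.9562


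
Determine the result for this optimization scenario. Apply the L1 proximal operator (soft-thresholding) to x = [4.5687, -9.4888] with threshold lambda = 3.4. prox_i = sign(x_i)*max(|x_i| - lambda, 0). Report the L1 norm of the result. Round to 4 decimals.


Soft-thresholding with lambda = 3.4:
prox(4.5687) = sign(4.5687)*max(|4.5687| - 3.4, 0) = 1.1687
prox(-9.4888) = sign(-9.4888)*max(|-9.4888| - 3.4, 0) = -6.0888
prox(x) = [1.1687, -6.0888]
||prox(x)||_1 = 1.1687 + 6.0888 = 7.2575


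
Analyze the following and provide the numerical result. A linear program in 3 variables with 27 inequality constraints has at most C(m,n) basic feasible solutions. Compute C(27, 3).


Each vertex corresponds to some choice of n active constraints out of m, so the number of vertices is at most C(m, n) = m! / (n!(m-n)!).
m = 27, n = 3
Numerator: 27 * 26 * 25
Denominator: 3! = 6
C(27, 3) = 2925


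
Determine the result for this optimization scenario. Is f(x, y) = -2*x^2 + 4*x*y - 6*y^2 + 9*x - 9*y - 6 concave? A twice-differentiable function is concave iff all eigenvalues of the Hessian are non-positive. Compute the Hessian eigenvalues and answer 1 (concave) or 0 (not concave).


The Hessian of f(x,y) = -2*x^2 + 4*x*y - 6*y^2 + 9*x - 9*y - 6 is:
H = [[-4, 4], [4, -12]]
Trace = -4 - 12 = -16
Determinant = -4*-12 - (4)^2 = 32
Discriminant = (-16)^2 - 4*32 = 128.0
Eigenvalues: lambda_1 = -13.6569, lambda_2 = -2.3431
The function is concave.

1


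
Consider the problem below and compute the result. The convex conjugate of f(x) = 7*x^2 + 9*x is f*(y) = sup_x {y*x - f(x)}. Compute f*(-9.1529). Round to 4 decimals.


f*(y) = sup_x {y*x - a*x^2 - b*x} = sup_x {(y-b)*x - a*x^2}
FOC: (y - b) - 2a*x = 0 => x* = (y - b)/(2a)
x* = (-9.1529 - 9)/(2*7) = -1.2966
f*(-9.1529) = (y-b)^2/(4a) = (-9.1529 - 9)^2/(4*7)
= 329.5278/28 = 11.7688


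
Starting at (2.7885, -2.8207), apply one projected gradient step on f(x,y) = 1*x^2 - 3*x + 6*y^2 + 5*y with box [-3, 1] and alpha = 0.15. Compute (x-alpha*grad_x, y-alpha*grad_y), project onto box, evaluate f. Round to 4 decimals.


Step 1: Compute gradient at (2.7885, -2.8207).
grad_x = 2*1*2.7885 - 3 = 2.577
grad_y = 2*6*-2.8207 + 5 = -28.8484
Step 2: Gradient step.
x_raw = 2.7885 - 0.15*2.577 = 2.402
y_raw = -2.8207 - 0.15*-28.8484 = 1.5066
Step 3: Project onto [-3, 1].
x_proj = clip(2.402) = 1.0
y_proj = clip(1.5066) = 1.0
Step 4: Evaluate f.
f(1.0, 1.0) = 9.0


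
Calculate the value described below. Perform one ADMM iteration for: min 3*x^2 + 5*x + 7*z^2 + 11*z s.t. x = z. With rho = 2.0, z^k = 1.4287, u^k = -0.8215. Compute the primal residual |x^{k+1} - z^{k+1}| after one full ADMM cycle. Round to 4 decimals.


ADMM iteration with rho = 2.0, z^k = 1.4287, u^k = -0.8215
Step 1: x-update.
Minimize 3*x^2 + 5*x + (2.0/2)*(x - 1.4287 - 0.8215)^2
FOC: (2*3 + 2.0)*x = -5 + 2.0*(1.4287 + 0.8215)
x^{k+1} = -0.0625
Step 2: z-update.
Minimize 7*z^2 + 11*z + (2.0/2)*(-0.0625 - z - 0.8215)^2
FOC: (2*7 + 2.0)*z = -11 + 2.0*(-0.0625 - 0.8215)
z^{k+1} = -0.798
Step 3: u-update.
u^{k+1} = -0.8215 - 0.0625 + 0.798 = -0.086
Step 4: Primal residual = |-0.0625 + 0.798| = 0.7355


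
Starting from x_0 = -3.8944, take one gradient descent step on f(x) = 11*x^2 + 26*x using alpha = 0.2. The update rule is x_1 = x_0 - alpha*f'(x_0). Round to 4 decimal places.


We compute the gradient at x_0 and apply the update.
f'(x) = 22*x + 26
f'(-3.8944) = 22*-3.8944 + 26 = -59.6768
x_1 = -3.8944 - 0.2*-59.6768 = 8.041


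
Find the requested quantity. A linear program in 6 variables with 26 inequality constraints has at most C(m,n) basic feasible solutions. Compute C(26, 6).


Each vertex corresponds to some choice of n active constraints out of m, so the number of vertices is at most C(m, n) = m! / (n!(m-n)!).
m = 26, n = 6
Numerator: 26 * 25 * 24 * 23 * 22 * 21
Denominator: 6! = 720
C(26, 6) = 230230


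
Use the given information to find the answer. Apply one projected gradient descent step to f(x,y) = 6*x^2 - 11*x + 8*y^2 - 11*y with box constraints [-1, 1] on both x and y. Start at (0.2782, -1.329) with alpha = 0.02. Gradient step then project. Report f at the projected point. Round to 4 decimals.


Step 1: Compute gradient at (0.2782, -1.329).
grad_x = 2*6*0.2782 - 11 = -7.6616
grad_y = 2*8*-1.329 - 11 = -32.264
Step 2: Gradient step.
x_raw = 0.2782 - 0.02*-7.6616 = 0.4314
y_raw = -1.329 - 0.02*-32.264 = -0.6837
Step 3: Project onto [-1, 1].
x_proj = clip(0.4314) = 0.4314
y_proj = clip(-0.6837) = -0.6837
Step 4: Evaluate f.
f(0.4314, -0.6837) = 7.6318


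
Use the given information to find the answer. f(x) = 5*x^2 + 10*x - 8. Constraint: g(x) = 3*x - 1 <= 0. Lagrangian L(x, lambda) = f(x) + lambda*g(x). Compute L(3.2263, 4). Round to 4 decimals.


Step 1: Evaluate f(x).
f(3.2263) = 5*3.2263^2 + 10*3.2263 - 8 = 76.3081
Step 2: Evaluate g(x).
g(3.2263) = 3*3.2263 - 1 = 8.6789
Step 3: Compute Lagrangian.
L = 76.3081 + 4*8.6789 = 111.0237


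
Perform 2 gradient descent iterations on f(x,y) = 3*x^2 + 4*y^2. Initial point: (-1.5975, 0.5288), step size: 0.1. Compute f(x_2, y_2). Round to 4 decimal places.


Gradient descent on f(x,y) = 3*x^2 + 4*y^2.
Starting point: (-1.5975, 0.5288), alpha = 0.1
Step 1: grad_x = 2*3*-1.5975 = -9.585, grad_y = 2*4*0.5288 = 4.2304
  x_1 = -1.5975 - 0.1*-9.585 = -0.639
  y_1 = 0.5288 - 0.1*4.2304 = 0.1058
Step 2: grad_x = 2*3*-0.639 = -3.834, grad_y = 2*4*0.1058 = 0.8461
  x_2 = -0.639 - 0.1*-3.834 = -0.2556
  y_2 = 0.1058 - 0.1*0.8461 = 0.0212
f(-0.2556, 0.0212) = 3*(-0.2556)^2 + 4*0.0212^2 = 0.1978


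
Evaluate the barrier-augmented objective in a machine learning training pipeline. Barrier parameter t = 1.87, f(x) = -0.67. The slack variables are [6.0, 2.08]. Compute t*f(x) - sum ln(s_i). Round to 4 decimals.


Step 1: Compute log-barrier.
ln values: [1.7918, 0.7324]
phi = -(1.7918 + 0.7324) = -2.5241
Step 2: Compute augmented objective.
t*f(x) = 1.87*-0.67 = -1.2529
Total = -1.2529 - 2.5241 = -3.777


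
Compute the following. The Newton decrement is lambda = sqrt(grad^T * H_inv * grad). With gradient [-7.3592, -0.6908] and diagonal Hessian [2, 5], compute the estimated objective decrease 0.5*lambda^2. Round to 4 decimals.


Step 1: H is diagonal, so H^(-1) * g = [-3.6796, -0.1382].
Step 2: g^T H^(-1) g = sum_i g_i^2 / H_ii
  = (-7.3592)^2/2 + (-0.6908)^2/5
  = 27.0789 + 0.0954 = 27.1744
Step 3: Objective decrease = 0.5 * g^T H^(-1) g = 13.5872


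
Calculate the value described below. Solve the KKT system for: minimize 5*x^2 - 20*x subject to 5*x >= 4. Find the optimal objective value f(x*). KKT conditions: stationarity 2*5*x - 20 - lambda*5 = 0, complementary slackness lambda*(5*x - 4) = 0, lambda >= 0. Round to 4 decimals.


Step 1: Try lambda = 0 (constraint inactive).
Stationarity: 2*5*x - 20 = 0
x* = 20/(2*5) = 2.0
Check constraint: 5*2.0 = 10.0 >= 4 -- satisfied.
Step 2: Compute optimal value.
f(x*) = 5*2.0^2 - 20*2.0 = -20.0
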